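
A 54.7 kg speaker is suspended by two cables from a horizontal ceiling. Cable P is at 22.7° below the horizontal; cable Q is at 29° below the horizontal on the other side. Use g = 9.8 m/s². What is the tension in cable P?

Weight W = 54.7 × 9.8 = 536.1 N acts straight down.
Horizontal: T_P cos 22.7° = T_Q cos 29°  →  T_Q = 1.055 T_P.
Vertical: T_P sin 22.7° + T_Q sin 29° = 536.1.
Substituting the horizontal relation into the vertical equation gives 0.8973 T_P = 536.1, so T_P = 597.4 N.

T_P ≈ 597 N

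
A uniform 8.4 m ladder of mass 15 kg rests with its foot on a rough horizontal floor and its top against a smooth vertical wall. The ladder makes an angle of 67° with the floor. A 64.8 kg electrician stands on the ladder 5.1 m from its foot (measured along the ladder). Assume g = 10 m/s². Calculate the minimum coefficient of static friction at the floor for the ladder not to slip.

μ_min ≈ 0.249

ΣF_y = 0: N_floor = 15×10 + 64.8×10 = 798 N.
Torques about the foot: N_wall · 8.4 sin 67° = 15×10×4.2 cos 67° + 64.8×10×5.1 cos 67° → N_wall = 198.84 N.
ΣF_x = 0: f_floor = N_wall = 198.84 N.
μ_min = f_floor / N_floor = 198.84 / 798 = 0.2492.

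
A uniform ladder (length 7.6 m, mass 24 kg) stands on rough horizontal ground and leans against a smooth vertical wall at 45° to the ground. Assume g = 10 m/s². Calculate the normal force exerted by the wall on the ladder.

Torques about the foot: N_wall · 7.6 sin 45° = 24×10×3.8 cos 45° → N_wall = 120 N.

N_wall ≈ 120 N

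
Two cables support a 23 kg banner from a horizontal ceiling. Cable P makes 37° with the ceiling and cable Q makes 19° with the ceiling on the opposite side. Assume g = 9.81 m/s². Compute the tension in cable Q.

Weight W = 23 × 9.81 = 225.6 N acts straight down.
Horizontal: T_P cos 37° = T_Q cos 19°  →  T_P = 1.184 T_Q.
Vertical: T_P sin 37° + T_Q sin 19° = 225.6.
Substituting the horizontal relation into the vertical equation gives 1.038 T_Q = 225.6, so T_Q = 217.4 N.

T_Q ≈ 217 N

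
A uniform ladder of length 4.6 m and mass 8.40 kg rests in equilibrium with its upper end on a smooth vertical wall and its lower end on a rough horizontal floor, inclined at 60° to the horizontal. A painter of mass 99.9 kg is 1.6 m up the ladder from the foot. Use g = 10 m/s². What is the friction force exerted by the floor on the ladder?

Torques about the foot: N_wall · 4.6 sin 60° = 8.40×10×2.3 cos 60° + 99.9×10×1.6 cos 60° → N_wall = 224.87 N.
ΣF_x = 0: f_floor = N_wall = 224.87 N.

f ≈ 225 N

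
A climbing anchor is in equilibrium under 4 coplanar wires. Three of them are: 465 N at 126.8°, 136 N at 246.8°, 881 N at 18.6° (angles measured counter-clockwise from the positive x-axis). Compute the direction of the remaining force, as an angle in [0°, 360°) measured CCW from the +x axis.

Sum the known components: ΣF_x = 502.9 N, ΣF_y = 528.3 N.
For equilibrium the remaining force must supply (−ΣF_x, −ΣF_y) = (-502.9, -528.3) N.
Magnitude = √((-502.9)² + (-528.3)²) = 729.4 N; direction = atan2(-528.3, -502.9) = 226.4°.

θ ≈ 226°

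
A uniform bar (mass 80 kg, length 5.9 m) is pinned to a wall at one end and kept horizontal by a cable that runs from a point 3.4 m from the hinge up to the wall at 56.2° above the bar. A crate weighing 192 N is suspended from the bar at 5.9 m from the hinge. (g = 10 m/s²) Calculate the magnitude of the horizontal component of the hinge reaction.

Take torques about the hinge: T sin 56.2° · 3.4 = 80×10×2.95 + 192×5.9 = 3492.8 N·m.
So T = 3492.8 / (0.8310 × 3.4) = 1236.2 N.
ΣF_x = 0: H_x = T cos 56.2° = 687.71 N.

H_x ≈ 688 N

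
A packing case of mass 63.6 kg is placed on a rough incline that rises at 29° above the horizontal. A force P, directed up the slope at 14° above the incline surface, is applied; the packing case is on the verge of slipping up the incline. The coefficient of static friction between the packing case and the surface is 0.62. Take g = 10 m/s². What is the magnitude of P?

P ≈ 583 N

On the verge of sliding up the incline, friction equals μN and acts down the slope.
Perpendicular: N + P sin 14° = W cos 29° = 556.3 N.
Along incline: P cos 14° = W sin 29° + μN  with W sin 29° = 308.3 N.
Solving the pair for P and N: P = 583.1 N, N = 415.2 N (and f = μN = 257.4 N).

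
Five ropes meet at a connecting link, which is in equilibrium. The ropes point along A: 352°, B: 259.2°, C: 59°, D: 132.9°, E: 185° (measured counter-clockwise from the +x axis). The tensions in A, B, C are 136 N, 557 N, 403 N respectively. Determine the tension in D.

T_D ≈ 305 N

Resolve: ΣF_x = 136 cos 352° + 557 cos 259.2° + 403 cos 59° + T_D cos 132.9° + T_E cos 185° = 0.
        ΣF_y = 136 sin 352° + 557 sin 259.2° + 403 sin 59° + T_D sin 132.9° + T_E sin 185° = 0.
The known terms sum to (237.9, -220.6) N, so -0.6807 T_D − 0.9962 T_E = -237.9 and 0.7325 T_D − 0.0872 T_E = 220.6.
Solving simultaneously: T_D = 304.8 N, T_E = 30.50 N.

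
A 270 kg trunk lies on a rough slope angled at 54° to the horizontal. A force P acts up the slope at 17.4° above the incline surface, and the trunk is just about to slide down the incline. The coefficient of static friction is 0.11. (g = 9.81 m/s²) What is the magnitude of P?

P ≈ 2140 N

On the verge of sliding down the incline, friction equals μN and acts up the slope.
Perpendicular: N + P sin 17.4° = W cos 54° = 1557 N.
Along incline: P cos 17.4° + μN = W sin 54° with W sin 54° = 2143 N.
Solving the pair for P and N: P = 2140 N, N = 916.9 N (and f = μN = 100.9 N).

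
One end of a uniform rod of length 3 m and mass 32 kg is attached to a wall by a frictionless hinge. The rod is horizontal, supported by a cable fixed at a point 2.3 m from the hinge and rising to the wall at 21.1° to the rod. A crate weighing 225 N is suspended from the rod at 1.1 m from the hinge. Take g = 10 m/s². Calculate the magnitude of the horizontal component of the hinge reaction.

Take torques about the hinge: T sin 21.1° · 2.3 = 32×10×1.5 + 225×1.1 = 727.5 N·m.
So T = 727.5 / (0.3600 × 2.3) = 878.63 N.
ΣF_x = 0: H_x = T cos 21.1° = 819.72 N.

H_x ≈ 820 N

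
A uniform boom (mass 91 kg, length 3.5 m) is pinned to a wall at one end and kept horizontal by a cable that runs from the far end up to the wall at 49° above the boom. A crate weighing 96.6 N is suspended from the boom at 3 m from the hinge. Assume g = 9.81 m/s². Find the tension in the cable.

T ≈ 701 N

Take torques about the hinge: T sin 49° · 3.5 = 91×9.81×1.75 + 96.6×3 = 1852 N·m.
So T = 1852 / (0.7547 × 3.5) = 701.14 N.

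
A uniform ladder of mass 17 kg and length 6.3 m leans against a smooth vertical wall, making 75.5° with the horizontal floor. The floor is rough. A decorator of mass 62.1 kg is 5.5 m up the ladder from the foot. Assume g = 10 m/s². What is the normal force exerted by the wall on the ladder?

Torques about the foot: N_wall · 6.3 sin 75.5° = 17×10×3.15 cos 75.5° + 62.1×10×5.5 cos 75.5° → N_wall = 162.19 N.

N_wall ≈ 162 N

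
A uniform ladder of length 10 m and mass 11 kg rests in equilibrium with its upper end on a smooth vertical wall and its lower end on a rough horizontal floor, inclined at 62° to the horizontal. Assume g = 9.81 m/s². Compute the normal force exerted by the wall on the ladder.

N_wall ≈ 28.7 N

Torques about the foot: N_wall · 10 sin 62° = 11×9.81×5 cos 62° → N_wall = 28.688 N.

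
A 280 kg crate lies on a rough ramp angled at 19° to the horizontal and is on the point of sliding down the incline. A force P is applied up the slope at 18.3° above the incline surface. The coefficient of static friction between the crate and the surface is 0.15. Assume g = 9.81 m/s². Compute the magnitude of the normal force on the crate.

N ≈ 2420 N

On the verge of sliding down the incline, friction equals μN and acts up the slope.
Perpendicular: N + P sin 18.3° = W cos 19° = 2597 N.
Along incline: P cos 18.3° + μN = W sin 19° with W sin 19° = 894.3 N.
Solving the pair for P and N: P = 559.3 N, N = 2422 N (and f = μN = 363.2 N).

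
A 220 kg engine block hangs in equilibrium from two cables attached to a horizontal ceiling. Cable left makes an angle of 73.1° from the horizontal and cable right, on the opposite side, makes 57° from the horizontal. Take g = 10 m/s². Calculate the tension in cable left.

T_left ≈ 1570 N

Weight W = 220 × 10 = 2200 N acts straight down.
Horizontal: T_left cos 73.1° = T_right cos 57°  →  T_right = 0.5338 T_left.
Vertical: T_left sin 73.1° + T_right sin 57° = 2200.
Substituting the horizontal relation into the vertical equation gives 1.404 T_left = 2200, so T_left = 1566 N.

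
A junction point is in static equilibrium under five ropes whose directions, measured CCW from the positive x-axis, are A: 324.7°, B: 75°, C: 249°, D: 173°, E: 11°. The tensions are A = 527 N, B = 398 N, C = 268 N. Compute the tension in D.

Resolve: ΣF_x = 527 cos 324.7° + 398 cos 75° + 268 cos 249° + T_D cos 173° + T_E cos 11° = 0.
        ΣF_y = 527 sin 324.7° + 398 sin 75° + 268 sin 249° + T_D sin 173° + T_E sin 11° = 0.
The known terms sum to (437.1, -170.3) N, so -0.9925 T_D + 0.9816 T_E = -437.1 and 0.1219 T_D + 0.1908 T_E = 170.3.
Solving simultaneously: T_D = 810.8 N, T_E = 374.6 N.

T_D ≈ 811 N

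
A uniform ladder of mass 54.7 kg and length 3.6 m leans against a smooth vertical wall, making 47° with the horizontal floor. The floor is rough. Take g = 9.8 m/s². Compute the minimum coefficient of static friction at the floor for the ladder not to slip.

μ_min ≈ 0.466

ΣF_y = 0: N_floor = 54.7×9.8 = 536.06 N.
Torques about the foot: N_wall · 3.6 sin 47° = 54.7×9.8×1.8 cos 47° → N_wall = 249.94 N.
ΣF_x = 0: f_floor = N_wall = 249.94 N.
μ_min = f_floor / N_floor = 249.94 / 536.06 = 0.4663.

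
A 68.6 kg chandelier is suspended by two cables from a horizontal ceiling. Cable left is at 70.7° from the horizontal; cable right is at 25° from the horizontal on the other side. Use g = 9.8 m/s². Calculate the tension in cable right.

T_right ≈ 223 N

Weight W = 68.6 × 9.8 = 672.3 N acts straight down.
Horizontal: T_left cos 70.7° = T_right cos 25°  →  T_left = 2.742 T_right.
Vertical: T_left sin 70.7° + T_right sin 25° = 672.3.
Substituting the horizontal relation into the vertical equation gives 3.011 T_right = 672.3, so T_right = 223.3 N.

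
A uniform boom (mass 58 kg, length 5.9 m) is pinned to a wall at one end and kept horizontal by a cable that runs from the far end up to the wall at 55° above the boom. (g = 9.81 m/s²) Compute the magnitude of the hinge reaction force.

Take torques about the hinge: T sin 55° · 5.9 = 58×9.81×2.95 = 1678.5 N·m.
So T = 1678.5 / (0.8192 × 5.9) = 347.3 N.
ΣF_x = 0: H_x = T cos 55° = 199.2 N.
ΣF_y = 0: H_y = (58×9.81) − T sin 55° = 568.98 − 284.49 = 284.49 N.
|H| = √(H_x² + H_y²) = √((199.2)² + (284.49)²) = 347.3 N.

|H| ≈ 347 N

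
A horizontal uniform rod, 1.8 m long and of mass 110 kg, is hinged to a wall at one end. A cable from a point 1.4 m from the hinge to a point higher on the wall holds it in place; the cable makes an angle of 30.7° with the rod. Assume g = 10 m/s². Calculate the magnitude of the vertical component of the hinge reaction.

|H_y| ≈ 393 N

Take torques about the hinge: T sin 30.7° · 1.4 = 110×10×0.9 = 990 N·m.
So T = 990 / (0.5105 × 1.4) = 1385.1 N.
ΣF_y = 0: H_y = (110×10) − T sin 30.7° = 1100 − 707.14 = 392.86 N.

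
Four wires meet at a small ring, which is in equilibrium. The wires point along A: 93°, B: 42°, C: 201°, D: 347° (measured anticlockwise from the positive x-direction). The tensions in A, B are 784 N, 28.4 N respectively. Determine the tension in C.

T_C ≈ 1390 N

Resolve: ΣF_x = 784 cos 93° + 28.4 cos 42° + T_C cos 201° + T_D cos 347° = 0.
        ΣF_y = 784 sin 93° + 28.4 sin 42° + T_C sin 201° + T_D sin 347° = 0.
The known terms sum to (-19.93, 801.9) N, so -0.9336 T_C + 0.9744 T_D = 19.93 and -0.3584 T_C − 0.2250 T_D = -801.9.
Solving simultaneously: T_C = 1389 N, T_D = 1352 N.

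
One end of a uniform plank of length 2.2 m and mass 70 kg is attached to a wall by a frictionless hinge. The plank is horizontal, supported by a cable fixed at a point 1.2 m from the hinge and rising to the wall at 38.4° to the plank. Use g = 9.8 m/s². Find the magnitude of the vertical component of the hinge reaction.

|H_y| ≈ 57.2 N

Take torques about the hinge: T sin 38.4° · 1.2 = 70×9.8×1.1 = 754.6 N·m.
So T = 754.6 / (0.6211 × 1.2) = 1012.4 N.
ΣF_y = 0: H_y = (70×9.8) − T sin 38.4° = 686 − 628.83 = 57.167 N.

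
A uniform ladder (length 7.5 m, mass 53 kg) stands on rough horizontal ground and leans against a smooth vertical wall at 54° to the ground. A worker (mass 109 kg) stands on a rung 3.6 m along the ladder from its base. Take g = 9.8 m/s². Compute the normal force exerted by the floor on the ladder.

N_floor ≈ 1590 N

ΣF_y = 0: N_floor = 53×9.8 + 109×9.8 = 1587.6 N.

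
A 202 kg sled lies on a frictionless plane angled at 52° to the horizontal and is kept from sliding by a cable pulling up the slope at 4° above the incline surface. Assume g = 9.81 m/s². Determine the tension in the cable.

T ≈ 1570 N

Take axes along and perpendicular to the incline. Weight components: W sin 52° = 1562 N down-slope, W cos 52° = 1220 N into the surface.
Along incline: T cos 4° = W sin 52° → T = 1565 N.
Perpendicular: N = W cos 52° − T sin 4° = 1111 N.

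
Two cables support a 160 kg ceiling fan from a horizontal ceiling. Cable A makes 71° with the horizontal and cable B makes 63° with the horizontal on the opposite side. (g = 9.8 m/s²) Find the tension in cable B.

Weight W = 160 × 9.8 = 1568 N acts straight down.
Horizontal: T_A cos 71° = T_B cos 63°  →  T_A = 1.394 T_B.
Vertical: T_A sin 71° + T_B sin 63° = 1568.
Substituting the horizontal relation into the vertical equation gives 2.209 T_B = 1568, so T_B = 709.7 N.

T_B ≈ 710 N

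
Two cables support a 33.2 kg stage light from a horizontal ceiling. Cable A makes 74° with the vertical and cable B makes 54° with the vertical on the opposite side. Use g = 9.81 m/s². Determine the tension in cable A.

Angles from the horizontal: cable A is 90° − 74° = 16°, cable B is 90° − 54° = 36°.
Weight W = 33.2 × 9.81 = 325.7 N acts straight down.
Horizontal: T_A cos 16° = T_B cos 36°  →  T_B = 1.188 T_A.
Vertical: T_A sin 16° + T_B sin 36° = 325.7.
Substituting the horizontal relation into the vertical equation gives 0.974 T_A = 325.7, so T_A = 334.4 N.

T_A ≈ 334 N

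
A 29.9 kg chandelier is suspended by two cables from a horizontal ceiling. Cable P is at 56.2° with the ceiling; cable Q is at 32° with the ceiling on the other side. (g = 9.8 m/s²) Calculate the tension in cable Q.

Weight W = 29.9 × 9.8 = 293 N acts straight down.
Horizontal: T_P cos 56.2° = T_Q cos 32°  →  T_P = 1.524 T_Q.
Vertical: T_P sin 56.2° + T_Q sin 32° = 293.
Substituting the horizontal relation into the vertical equation gives 1.797 T_Q = 293, so T_Q = 163.1 N.

T_Q ≈ 163 N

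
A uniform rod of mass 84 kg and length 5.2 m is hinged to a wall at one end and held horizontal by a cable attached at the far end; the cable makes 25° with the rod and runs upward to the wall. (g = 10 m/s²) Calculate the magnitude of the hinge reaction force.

|H| ≈ 994 N

Take torques about the hinge: T sin 25° · 5.2 = 84×10×2.6 = 2184 N·m.
So T = 2184 / (0.4226 × 5.2) = 993.8 N.
ΣF_x = 0: H_x = T cos 25° = 900.69 N.
ΣF_y = 0: H_y = (84×10) − T sin 25° = 840 − 420 = 420 N.
|H| = √(H_x² + H_y²) = √((900.69)² + (420)²) = 993.8 N.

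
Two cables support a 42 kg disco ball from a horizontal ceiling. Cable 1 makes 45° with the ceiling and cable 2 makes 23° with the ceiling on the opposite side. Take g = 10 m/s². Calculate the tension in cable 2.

Weight W = 42 × 10 = 420 N acts straight down.
Horizontal: T_1 cos 45° = T_2 cos 23°  →  T_1 = 1.302 T_2.
Vertical: T_1 sin 45° + T_2 sin 23° = 420.
Substituting the horizontal relation into the vertical equation gives 1.311 T_2 = 420, so T_2 = 320.3 N.

T_2 ≈ 320 N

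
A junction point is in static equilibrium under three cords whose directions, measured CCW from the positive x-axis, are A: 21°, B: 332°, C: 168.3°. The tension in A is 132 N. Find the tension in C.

Resolve: ΣF_x = 132 cos 21° + T_B cos 332° + T_C cos 168.3° = 0.
        ΣF_y = 132 sin 21° + T_B sin 332° + T_C sin 168.3° = 0.
The known terms sum to (123.2, 47.3) N, so 0.8829 T_B − 0.9792 T_C = -123.2 and -0.4695 T_B + 0.2028 T_C = -47.3.
Solving simultaneously: T_B = 254.1 N, T_C = 354.9 N.

T_C ≈ 355 N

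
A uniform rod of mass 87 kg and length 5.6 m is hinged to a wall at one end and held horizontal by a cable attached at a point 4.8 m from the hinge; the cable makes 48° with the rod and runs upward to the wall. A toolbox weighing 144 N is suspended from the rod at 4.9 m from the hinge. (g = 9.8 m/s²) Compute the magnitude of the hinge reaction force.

|H| ≈ 679 N

Take torques about the hinge: T sin 48° · 4.8 = 87×9.8×2.8 + 144×4.9 = 3092.9 N·m.
So T = 3092.9 / (0.7431 × 4.8) = 867.06 N.
ΣF_x = 0: H_x = T cos 48° = 580.18 N.
ΣF_y = 0: H_y = (87×9.8 + 144) − T sin 48° = 996.6 − 644.35 = 352.25 N.
|H| = √(H_x² + H_y²) = √((580.18)² + (352.25)²) = 678.74 N.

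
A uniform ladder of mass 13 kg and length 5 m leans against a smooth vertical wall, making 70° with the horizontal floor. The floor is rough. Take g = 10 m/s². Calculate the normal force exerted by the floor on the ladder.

N_floor ≈ 130 N

ΣF_y = 0: N_floor = 13×10 = 130 N.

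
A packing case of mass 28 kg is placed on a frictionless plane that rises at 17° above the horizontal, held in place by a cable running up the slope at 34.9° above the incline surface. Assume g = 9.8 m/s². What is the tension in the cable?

T ≈ 97.8 N

Take axes along and perpendicular to the incline. Weight components: W sin 17° = 80.23 N down-slope, W cos 17° = 262.4 N into the surface.
Along incline: T cos 34.9° = W sin 17° → T = 97.82 N.
Perpendicular: N = W cos 17° − T sin 34.9° = 206.4 N.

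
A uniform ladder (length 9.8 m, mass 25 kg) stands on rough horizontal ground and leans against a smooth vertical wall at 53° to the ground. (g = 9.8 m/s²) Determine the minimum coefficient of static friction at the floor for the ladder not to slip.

μ_min ≈ 0.377

ΣF_y = 0: N_floor = 25×9.8 = 245 N.
Torques about the foot: N_wall · 9.8 sin 53° = 25×9.8×4.9 cos 53° → N_wall = 92.31 N.
ΣF_x = 0: f_floor = N_wall = 92.31 N.
μ_min = f_floor / N_floor = 92.31 / 245 = 0.3768.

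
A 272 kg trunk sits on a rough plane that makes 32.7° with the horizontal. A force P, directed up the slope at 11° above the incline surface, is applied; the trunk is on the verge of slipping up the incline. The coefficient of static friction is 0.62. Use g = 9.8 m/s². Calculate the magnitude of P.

P ≈ 2570 N

On the verge of sliding up the incline, friction equals μN and acts down the slope.
Perpendicular: N + P sin 11° = W cos 32.7° = 2243 N.
Along incline: P cos 11° = W sin 32.7° + μN  with W sin 32.7° = 1440 N.
Solving the pair for P and N: P = 2574 N, N = 1752 N (and f = μN = 1086 N).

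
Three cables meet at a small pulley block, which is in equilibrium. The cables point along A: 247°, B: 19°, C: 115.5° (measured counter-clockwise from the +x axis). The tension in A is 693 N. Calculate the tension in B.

T_B ≈ 522 N

Resolve: ΣF_x = 693 cos 247° + T_B cos 19° + T_C cos 115.5° = 0.
        ΣF_y = 693 sin 247° + T_B sin 19° + T_C sin 115.5° = 0.
The known terms sum to (-270.8, -637.9) N, so 0.9455 T_B − 0.4305 T_C = 270.8 and 0.3256 T_B + 0.9026 T_C = 637.9.
Solving simultaneously: T_B = 522.4 N, T_C = 518.3 N.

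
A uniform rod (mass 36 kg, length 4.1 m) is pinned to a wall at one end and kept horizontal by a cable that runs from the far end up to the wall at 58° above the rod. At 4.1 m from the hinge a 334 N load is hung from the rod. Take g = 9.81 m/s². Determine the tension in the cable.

Take torques about the hinge: T sin 58° · 4.1 = 36×9.81×2.05 + 334×4.1 = 2093.4 N·m.
So T = 2093.4 / (0.8480 × 4.1) = 602.06 N.

T ≈ 602 N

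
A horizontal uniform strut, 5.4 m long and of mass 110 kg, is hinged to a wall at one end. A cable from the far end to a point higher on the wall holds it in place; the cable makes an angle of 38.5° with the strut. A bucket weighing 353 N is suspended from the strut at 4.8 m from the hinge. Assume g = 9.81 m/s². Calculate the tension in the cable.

Take torques about the hinge: T sin 38.5° · 5.4 = 110×9.81×2.7 + 353×4.8 = 4608 N·m.
So T = 4608 / (0.6225 × 5.4) = 1370.8 N.

T ≈ 1370 N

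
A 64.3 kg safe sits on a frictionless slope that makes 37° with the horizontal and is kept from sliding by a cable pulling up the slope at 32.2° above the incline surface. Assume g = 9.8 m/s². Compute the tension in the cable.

T ≈ 448 N

Take axes along and perpendicular to the incline. Weight components: W sin 37° = 379.2 N down-slope, W cos 37° = 503.3 N into the surface.
Along incline: T cos 32.2° = W sin 37° → T = 448.2 N.
Perpendicular: N = W cos 37° − T sin 32.2° = 264.4 N.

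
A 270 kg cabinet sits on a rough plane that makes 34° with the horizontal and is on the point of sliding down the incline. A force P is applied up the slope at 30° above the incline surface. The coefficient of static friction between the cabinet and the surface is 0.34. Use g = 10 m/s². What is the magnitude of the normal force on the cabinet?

On the verge of sliding down the incline, friction equals μN and acts up the slope.
Perpendicular: N + P sin 30° = W cos 34° = 2238 N.
Along incline: P cos 30° + μN = W sin 34° with W sin 34° = 1510 N.
Solving the pair for P and N: P = 1076 N, N = 1701 N (and f = μN = 578.2 N).

N ≈ 1700 N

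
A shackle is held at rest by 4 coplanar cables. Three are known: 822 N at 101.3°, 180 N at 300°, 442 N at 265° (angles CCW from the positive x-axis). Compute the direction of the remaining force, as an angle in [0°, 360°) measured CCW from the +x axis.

Sum the known components: ΣF_x = -109.6 N, ΣF_y = 209.9 N.
For equilibrium the remaining force must supply (−ΣF_x, −ΣF_y) = (109.6, -209.9) N.
Magnitude = √((109.6)² + (-209.9)²) = 236.8 N; direction = atan2(-209.9, 109.6) = 297.6°.

θ ≈ 298°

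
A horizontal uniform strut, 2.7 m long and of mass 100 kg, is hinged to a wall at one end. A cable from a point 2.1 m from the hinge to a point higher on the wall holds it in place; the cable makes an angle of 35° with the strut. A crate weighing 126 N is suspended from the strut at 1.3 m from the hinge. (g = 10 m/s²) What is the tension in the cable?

T ≈ 1260 N

Take torques about the hinge: T sin 35° · 2.1 = 100×10×1.35 + 126×1.3 = 1513.8 N·m.
So T = 1513.8 / (0.5736 × 2.1) = 1256.8 N.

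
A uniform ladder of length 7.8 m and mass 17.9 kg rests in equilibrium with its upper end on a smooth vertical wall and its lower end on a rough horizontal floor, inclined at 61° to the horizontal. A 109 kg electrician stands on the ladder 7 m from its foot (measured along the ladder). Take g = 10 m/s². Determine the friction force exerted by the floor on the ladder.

f ≈ 592 N

Torques about the foot: N_wall · 7.8 sin 61° = 17.9×10×3.9 cos 61° + 109×10×7 cos 61° → N_wall = 591.84 N.
ΣF_x = 0: f_floor = N_wall = 591.84 N.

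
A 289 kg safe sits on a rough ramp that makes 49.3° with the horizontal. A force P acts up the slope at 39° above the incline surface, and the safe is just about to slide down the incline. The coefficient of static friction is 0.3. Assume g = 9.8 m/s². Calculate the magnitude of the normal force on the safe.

N ≈ 143 N

On the verge of sliding down the incline, friction equals μN and acts up the slope.
Perpendicular: N + P sin 39° = W cos 49.3° = 1847 N.
Along incline: P cos 39° + μN = W sin 49.3° with W sin 49.3° = 2147 N.
Solving the pair for P and N: P = 2708 N, N = 142.8 N (and f = μN = 42.84 N).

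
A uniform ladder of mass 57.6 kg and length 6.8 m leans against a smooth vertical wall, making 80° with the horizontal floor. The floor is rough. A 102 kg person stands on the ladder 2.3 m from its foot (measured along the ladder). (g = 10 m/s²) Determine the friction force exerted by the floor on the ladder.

Torques about the foot: N_wall · 6.8 sin 80° = 57.6×10×3.4 cos 80° + 102×10×2.3 cos 80° → N_wall = 111.61 N.
ΣF_x = 0: f_floor = N_wall = 111.61 N.

f ≈ 112 N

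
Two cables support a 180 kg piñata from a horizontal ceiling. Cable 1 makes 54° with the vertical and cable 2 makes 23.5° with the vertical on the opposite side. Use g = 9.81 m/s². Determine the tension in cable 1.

T_1 ≈ 721 N

Angles from the horizontal: cable 1 is 90° − 54° = 36°, cable 2 is 90° − 23.5° = 66.5°.
Weight W = 180 × 9.81 = 1766 N acts straight down.
Horizontal: T_1 cos 36° = T_2 cos 66.5°  →  T_2 = 2.029 T_1.
Vertical: T_1 sin 36° + T_2 sin 66.5° = 1766.
Substituting the horizontal relation into the vertical equation gives 2.448 T_1 = 1766, so T_1 = 721.2 N.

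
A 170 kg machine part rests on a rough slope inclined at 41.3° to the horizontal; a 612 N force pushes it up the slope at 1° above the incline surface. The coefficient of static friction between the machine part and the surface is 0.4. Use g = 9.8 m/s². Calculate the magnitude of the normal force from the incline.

Axes along / perpendicular to the incline. W sin 41.3° = 1100 N down-slope; W cos 41.3° = 1252 N into the surface.
Perpendicular: N = W cos 41.3° − P sin 1° = 1252 − 10.68 = 1241 N.
Along incline: P cos 1° + f = W sin 41.3° (friction acts up-slope) → f = 1100 − 611.9 = 487.7 N.
|f| = 487.7 N ≤ μN = 496.4 N, so the machine part is indeed static.

N ≈ 1240 N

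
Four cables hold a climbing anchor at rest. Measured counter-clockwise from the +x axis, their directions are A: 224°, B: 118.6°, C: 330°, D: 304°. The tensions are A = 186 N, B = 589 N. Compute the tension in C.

T_C ≈ 291 N

Resolve: ΣF_x = 186 cos 224° + 589 cos 118.6° + T_C cos 330° + T_D cos 304° = 0.
        ΣF_y = 186 sin 224° + 589 sin 118.6° + T_C sin 330° + T_D sin 304° = 0.
The known terms sum to (-415.7, 387.9) N, so 0.8660 T_C + 0.5592 T_D = 415.7 and -0.5000 T_C − 0.8290 T_D = -387.9.
Solving simultaneously: T_C = 291.4 N, T_D = 292.2 N.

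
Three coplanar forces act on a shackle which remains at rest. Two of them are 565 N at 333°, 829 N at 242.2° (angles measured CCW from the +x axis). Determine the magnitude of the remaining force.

F ≈ 997 N

Sum the known components: ΣF_x = 116.8 N, ΣF_y = -989.8 N.
For equilibrium the remaining force must supply (−ΣF_x, −ΣF_y) = (-116.8, 989.8) N.
Magnitude = √((-116.8)² + (989.8)²) = 996.7 N; direction = atan2(989.8, -116.8) = 96.7°.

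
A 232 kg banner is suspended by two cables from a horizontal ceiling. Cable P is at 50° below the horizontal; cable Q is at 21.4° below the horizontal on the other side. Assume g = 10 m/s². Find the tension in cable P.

T_P ≈ 2280 N

Weight W = 232 × 10 = 2320 N acts straight down.
Horizontal: T_P cos 50° = T_Q cos 21.4°  →  T_Q = 0.6904 T_P.
Vertical: T_P sin 50° + T_Q sin 21.4° = 2320.
Substituting the horizontal relation into the vertical equation gives 1.018 T_P = 2320, so T_P = 2279 N.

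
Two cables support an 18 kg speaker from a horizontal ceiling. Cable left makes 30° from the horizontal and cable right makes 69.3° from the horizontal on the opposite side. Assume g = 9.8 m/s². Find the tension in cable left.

Weight W = 18 × 9.8 = 176.4 N acts straight down.
Horizontal: T_left cos 30° = T_right cos 69.3°  →  T_right = 2.45 T_left.
Vertical: T_left sin 30° + T_right sin 69.3° = 176.4.
Substituting the horizontal relation into the vertical equation gives 2.792 T_left = 176.4, so T_left = 63.18 N.

T_left ≈ 63.2 N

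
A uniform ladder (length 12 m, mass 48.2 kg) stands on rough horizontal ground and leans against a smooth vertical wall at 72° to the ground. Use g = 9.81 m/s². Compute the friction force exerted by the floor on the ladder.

f ≈ 76.8 N

Torques about the foot: N_wall · 12 sin 72° = 48.2×9.81×6 cos 72° → N_wall = 76.818 N.
ΣF_x = 0: f_floor = N_wall = 76.818 N.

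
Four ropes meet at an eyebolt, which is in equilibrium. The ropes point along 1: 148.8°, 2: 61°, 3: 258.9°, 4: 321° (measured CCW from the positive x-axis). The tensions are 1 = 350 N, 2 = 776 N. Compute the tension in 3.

Resolve: ΣF_x = 350 cos 148.8° + 776 cos 61° + T_3 cos 258.9° + T_4 cos 321° = 0.
        ΣF_y = 350 sin 148.8° + 776 sin 61° + T_3 sin 258.9° + T_4 sin 321° = 0.
The known terms sum to (76.83, 860) N, so -0.1925 T_3 + 0.7771 T_4 = -76.83 and -0.9813 T_3 − 0.6293 T_4 = -860.
Solving simultaneously: T_3 = 811 N, T_4 = 102 N.

T_3 ≈ 811 N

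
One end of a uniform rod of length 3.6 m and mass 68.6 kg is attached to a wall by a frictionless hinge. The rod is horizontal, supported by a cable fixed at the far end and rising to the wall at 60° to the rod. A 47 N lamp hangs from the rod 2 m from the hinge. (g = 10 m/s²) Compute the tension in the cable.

T ≈ 426 N

Take torques about the hinge: T sin 60° · 3.6 = 68.6×10×1.8 + 47×2 = 1328.8 N·m.
So T = 1328.8 / (0.8660 × 3.6) = 426.21 N.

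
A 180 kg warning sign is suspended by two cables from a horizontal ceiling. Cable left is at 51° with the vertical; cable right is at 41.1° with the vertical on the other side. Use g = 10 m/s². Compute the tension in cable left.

T_left ≈ 1180 N

Angles from the horizontal: cable left is 90° − 51° = 39°, cable right is 90° − 41.1° = 48.9°.
Weight W = 180 × 10 = 1800 N acts straight down.
Horizontal: T_left cos 39° = T_right cos 48.9°  →  T_right = 1.182 T_left.
Vertical: T_left sin 39° + T_right sin 48.9° = 1800.
Substituting the horizontal relation into the vertical equation gives 1.52 T_left = 1800, so T_left = 1184 N.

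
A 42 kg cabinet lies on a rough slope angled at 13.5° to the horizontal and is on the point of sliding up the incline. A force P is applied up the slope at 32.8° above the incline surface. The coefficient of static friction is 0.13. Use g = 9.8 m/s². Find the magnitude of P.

P ≈ 163 N

On the verge of sliding up the incline, friction equals μN and acts down the slope.
Perpendicular: N + P sin 32.8° = W cos 13.5° = 400.2 N.
Along incline: P cos 32.8° = W sin 13.5° + μN  with W sin 13.5° = 96.09 N.
Solving the pair for P and N: P = 162.6 N, N = 312.2 N (and f = μN = 40.58 N).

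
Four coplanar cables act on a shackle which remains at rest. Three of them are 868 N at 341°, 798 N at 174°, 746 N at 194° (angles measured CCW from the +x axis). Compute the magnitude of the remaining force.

F ≈ 793 N

Sum the known components: ΣF_x = -696.8 N, ΣF_y = -379.7 N.
For equilibrium the remaining force must supply (−ΣF_x, −ΣF_y) = (696.8, 379.7) N.
Magnitude = √((696.8)² + (379.7)²) = 793.5 N; direction = atan2(379.7, 696.8) = 28.6°.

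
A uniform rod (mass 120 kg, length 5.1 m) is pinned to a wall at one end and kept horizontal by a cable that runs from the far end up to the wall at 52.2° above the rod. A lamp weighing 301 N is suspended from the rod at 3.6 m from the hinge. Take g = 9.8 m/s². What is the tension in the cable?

Take torques about the hinge: T sin 52.2° · 5.1 = 120×9.8×2.55 + 301×3.6 = 4082.4 N·m.
So T = 4082.4 / (0.7902 × 5.1) = 1013.1 N.

T ≈ 1010 N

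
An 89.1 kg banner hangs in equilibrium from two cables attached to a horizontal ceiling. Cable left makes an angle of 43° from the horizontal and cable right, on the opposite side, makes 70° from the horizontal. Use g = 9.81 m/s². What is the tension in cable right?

Weight W = 89.1 × 9.81 = 874.1 N acts straight down.
Horizontal: T_left cos 43° = T_right cos 70°  →  T_left = 0.4677 T_right.
Vertical: T_left sin 43° + T_right sin 70° = 874.1.
Substituting the horizontal relation into the vertical equation gives 1.259 T_right = 874.1, so T_right = 694.5 N.

T_right ≈ 694 N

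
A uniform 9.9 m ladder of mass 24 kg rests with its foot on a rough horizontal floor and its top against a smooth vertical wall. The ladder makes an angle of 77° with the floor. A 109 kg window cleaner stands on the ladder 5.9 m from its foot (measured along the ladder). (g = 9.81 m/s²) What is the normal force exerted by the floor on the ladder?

N_floor ≈ 1300 N

ΣF_y = 0: N_floor = 24×9.81 + 109×9.81 = 1304.7 N.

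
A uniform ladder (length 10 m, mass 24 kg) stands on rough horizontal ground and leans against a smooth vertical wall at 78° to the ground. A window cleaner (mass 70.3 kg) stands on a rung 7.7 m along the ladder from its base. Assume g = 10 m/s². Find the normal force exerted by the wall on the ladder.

Torques about the foot: N_wall · 10 sin 78° = 24×10×5 cos 78° + 70.3×10×7.7 cos 78° → N_wall = 140.57 N.

N_wall ≈ 141 N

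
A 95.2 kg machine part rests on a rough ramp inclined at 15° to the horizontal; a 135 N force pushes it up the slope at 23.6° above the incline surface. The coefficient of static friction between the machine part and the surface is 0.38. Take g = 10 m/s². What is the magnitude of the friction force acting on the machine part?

f ≈ 123 N

Axes along / perpendicular to the incline. W sin 15° = 246.4 N down-slope; W cos 15° = 919.6 N into the surface.
Perpendicular: N = W cos 15° − P sin 23.6° = 919.6 − 54.05 = 865.5 N.
Along incline: P cos 23.6° + f = W sin 15° (friction acts up-slope) → f = 246.4 − 123.7 = 122.7 N.
|f| = 122.7 N ≤ μN = 328.9 N, so the machine part is indeed static.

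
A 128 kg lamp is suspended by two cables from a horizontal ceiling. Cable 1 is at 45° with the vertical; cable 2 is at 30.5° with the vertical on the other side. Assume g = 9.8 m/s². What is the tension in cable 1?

Angles from the horizontal: cable 1 is 90° − 45° = 45°, cable 2 is 90° − 30.5° = 59.5°.
Weight W = 128 × 9.8 = 1254 N acts straight down.
Horizontal: T_1 cos 45° = T_2 cos 59.5°  →  T_2 = 1.393 T_1.
Vertical: T_1 sin 45° + T_2 sin 59.5° = 1254.
Substituting the horizontal relation into the vertical equation gives 1.908 T_1 = 1254, so T_1 = 657.6 N.

T_1 ≈ 658 N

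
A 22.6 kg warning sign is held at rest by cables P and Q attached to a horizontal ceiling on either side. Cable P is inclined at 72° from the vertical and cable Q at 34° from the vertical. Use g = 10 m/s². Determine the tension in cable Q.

Angles from the horizontal: cable P is 90° − 72° = 18°, cable Q is 90° − 34° = 56°.
Weight W = 22.6 × 10 = 226 N acts straight down.
Horizontal: T_P cos 18° = T_Q cos 56°  →  T_P = 0.588 T_Q.
Vertical: T_P sin 18° + T_Q sin 56° = 226.
Substituting the horizontal relation into the vertical equation gives 1.011 T_Q = 226, so T_Q = 223.6 N.

T_Q ≈ 224 N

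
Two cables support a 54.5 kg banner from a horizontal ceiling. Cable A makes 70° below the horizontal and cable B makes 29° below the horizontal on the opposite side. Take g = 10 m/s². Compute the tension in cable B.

T_B ≈ 189 N

Weight W = 54.5 × 10 = 545 N acts straight down.
Horizontal: T_A cos 70° = T_B cos 29°  →  T_A = 2.557 T_B.
Vertical: T_A sin 70° + T_B sin 29° = 545.
Substituting the horizontal relation into the vertical equation gives 2.888 T_B = 545, so T_B = 188.7 N.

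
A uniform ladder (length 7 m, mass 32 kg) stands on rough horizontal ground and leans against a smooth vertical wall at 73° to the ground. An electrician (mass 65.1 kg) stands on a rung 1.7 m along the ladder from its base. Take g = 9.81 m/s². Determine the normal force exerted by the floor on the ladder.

ΣF_y = 0: N_floor = 32×9.81 + 65.1×9.81 = 952.55 N.

N_floor ≈ 953 N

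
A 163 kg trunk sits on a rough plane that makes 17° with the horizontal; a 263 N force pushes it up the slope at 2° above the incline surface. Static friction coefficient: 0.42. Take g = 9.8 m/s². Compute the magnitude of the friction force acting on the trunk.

Axes along / perpendicular to the incline. W sin 17° = 467 N down-slope; W cos 17° = 1528 N into the surface.
Perpendicular: N = W cos 17° − P sin 2° = 1528 − 9.179 = 1518 N.
Along incline: P cos 2° + f = W sin 17° (friction acts up-slope) → f = 467 − 262.8 = 204.2 N.
|f| = 204.2 N ≤ μN = 637.7 N, so the trunk is indeed static.

f ≈ 204 N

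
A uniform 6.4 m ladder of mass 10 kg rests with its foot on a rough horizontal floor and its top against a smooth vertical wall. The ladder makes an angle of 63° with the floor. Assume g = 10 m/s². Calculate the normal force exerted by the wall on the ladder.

N_wall ≈ 25.5 N

Torques about the foot: N_wall · 6.4 sin 63° = 10×10×3.2 cos 63° → N_wall = 25.476 N.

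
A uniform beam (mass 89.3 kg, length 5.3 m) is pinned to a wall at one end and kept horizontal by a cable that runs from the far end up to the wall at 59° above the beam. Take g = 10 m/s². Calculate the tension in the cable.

T ≈ 521 N

Take torques about the hinge: T sin 59° · 5.3 = 89.3×10×2.65 = 2366.4 N·m.
So T = 2366.4 / (0.8572 × 5.3) = 520.9 N.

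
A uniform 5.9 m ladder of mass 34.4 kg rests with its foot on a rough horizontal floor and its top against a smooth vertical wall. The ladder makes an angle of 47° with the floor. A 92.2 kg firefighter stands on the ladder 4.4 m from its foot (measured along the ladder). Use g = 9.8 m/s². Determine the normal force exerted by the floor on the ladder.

N_floor ≈ 1240 N

ΣF_y = 0: N_floor = 34.4×9.8 + 92.2×9.8 = 1240.7 N.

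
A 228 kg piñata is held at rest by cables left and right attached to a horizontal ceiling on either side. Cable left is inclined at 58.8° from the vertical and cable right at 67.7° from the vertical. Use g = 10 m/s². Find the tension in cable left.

T_left ≈ 2620 N

Angles from the horizontal: cable left is 90° − 58.8° = 31.2°, cable right is 90° − 67.7° = 22.3°.
Weight W = 228 × 10 = 2280 N acts straight down.
Horizontal: T_left cos 31.2° = T_right cos 22.3°  →  T_right = 0.9245 T_left.
Vertical: T_left sin 31.2° + T_right sin 22.3° = 2280.
Substituting the horizontal relation into the vertical equation gives 0.8688 T_left = 2280, so T_left = 2624 N.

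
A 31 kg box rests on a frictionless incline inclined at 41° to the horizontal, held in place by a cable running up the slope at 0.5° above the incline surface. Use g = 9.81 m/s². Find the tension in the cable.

T ≈ 200 N

Take axes along and perpendicular to the incline. Weight components: W sin 41° = 199.5 N down-slope, W cos 41° = 229.5 N into the surface.
Along incline: T cos 0.5° = W sin 41° → T = 199.5 N.
Perpendicular: N = W cos 41° − T sin 0.5° = 227.8 N.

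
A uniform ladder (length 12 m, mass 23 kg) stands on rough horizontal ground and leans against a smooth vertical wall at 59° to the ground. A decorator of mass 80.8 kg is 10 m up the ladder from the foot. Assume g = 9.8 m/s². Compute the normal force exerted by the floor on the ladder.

ΣF_y = 0: N_floor = 23×9.8 + 80.8×9.8 = 1017.2 N.

N_floor ≈ 1020 N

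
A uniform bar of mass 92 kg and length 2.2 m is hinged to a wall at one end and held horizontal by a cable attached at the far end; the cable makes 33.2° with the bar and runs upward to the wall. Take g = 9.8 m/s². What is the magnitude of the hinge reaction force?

Take torques about the hinge: T sin 33.2° · 2.2 = 92×9.8×1.1 = 991.76 N·m.
So T = 991.76 / (0.5476 × 2.2) = 823.28 N.
ΣF_x = 0: H_x = T cos 33.2° = 688.89 N.
ΣF_y = 0: H_y = (92×9.8) − T sin 33.2° = 901.6 − 450.8 = 450.8 N.
|H| = √(H_x² + H_y²) = √((688.89)² + (450.8)²) = 823.28 N.

|H| ≈ 823 N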